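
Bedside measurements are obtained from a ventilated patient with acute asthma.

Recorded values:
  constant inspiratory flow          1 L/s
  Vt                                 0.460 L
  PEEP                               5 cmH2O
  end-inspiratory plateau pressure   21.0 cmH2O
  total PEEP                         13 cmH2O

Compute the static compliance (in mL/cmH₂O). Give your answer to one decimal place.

End-expiratory occlusion gives total PEEP = 13 cmH2O (intrinsic PEEP = 13 − 5 = 8). Use total PEEP for the elastic gradient.
Cstat = Vt / (Pplat − PEEPtotal) = 460 / (21.0 − 13) = 460 / 8.0 = 57.5 mL/cmH2O.

57.5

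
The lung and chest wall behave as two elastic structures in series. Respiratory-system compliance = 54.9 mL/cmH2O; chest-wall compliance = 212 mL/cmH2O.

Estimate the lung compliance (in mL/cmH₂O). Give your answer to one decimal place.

74.1

1/CL = 1/Crs − 1/Ccw.
1/CL = 1/54.9 − 1/212 = 0.0135.
CL = 74.074 mL/cmH2O.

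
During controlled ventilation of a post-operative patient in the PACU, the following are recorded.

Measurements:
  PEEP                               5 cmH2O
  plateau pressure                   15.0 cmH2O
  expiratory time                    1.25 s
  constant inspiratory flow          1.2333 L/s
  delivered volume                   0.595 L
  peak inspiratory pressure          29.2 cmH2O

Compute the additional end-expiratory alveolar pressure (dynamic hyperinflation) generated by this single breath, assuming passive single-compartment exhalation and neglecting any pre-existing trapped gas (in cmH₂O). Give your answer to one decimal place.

1.6

R = (PIP − Pplat)/V̇ = (29.2 − 15.0) / 1.2333 = 14.2/1.2333 = 11.514 cmH2O·s/L.
C = Vt/(Pplat − PEEP) = 595.0 / (15.0 − 5) = 595.0/10.0 = 59.5 mL/cmH2O.
τ = R × C = 11.514 × 0.0595 L/cmH2O = 0.6851 s.
Fraction remaining = e^(−Te/τ) = e^(−1.25/0.6851) = 0.1613; trapped volume = 595.0 × 0.1613 = 95.974 mL.
Additional alveolar pressure from trapping ≈ V_trapped / C = 95.974 / 59.5 = 1.613 cmH2O.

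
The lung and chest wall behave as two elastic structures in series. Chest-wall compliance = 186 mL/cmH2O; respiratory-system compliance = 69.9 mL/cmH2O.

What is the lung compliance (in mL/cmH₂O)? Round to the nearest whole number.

1/CL = 1/Crs − 1/Ccw.
1/CL = 1/69.9 − 1/186 = 0.00893.
CL = 111.98 mL/cmH2O.

112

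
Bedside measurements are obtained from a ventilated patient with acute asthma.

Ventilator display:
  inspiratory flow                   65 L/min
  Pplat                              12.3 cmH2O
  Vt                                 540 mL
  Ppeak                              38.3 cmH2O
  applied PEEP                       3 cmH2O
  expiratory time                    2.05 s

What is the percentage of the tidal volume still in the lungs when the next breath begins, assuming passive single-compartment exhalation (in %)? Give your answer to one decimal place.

Flow: 65 L/min ÷ 60 = 1.0833 L/s.
R = (PIP − Pplat)/V̇ = (38.3 − 12.3) / 1.0833 = 26.0/1.0833 = 24.001 cmH2O·s/L.
C = Vt/(Pplat − PEEP) = 540.0 / (12.3 − 3) = 540.0/9.3 = 58.065 mL/cmH2O.
τ = R × C = 24.001 × 0.05807 L/cmH2O = 1.394 s.
Fraction remaining at end-expiration = e^(−Te/τ) = e^(−2.05/1.394) = 0.2298 → 22.98%.

23.0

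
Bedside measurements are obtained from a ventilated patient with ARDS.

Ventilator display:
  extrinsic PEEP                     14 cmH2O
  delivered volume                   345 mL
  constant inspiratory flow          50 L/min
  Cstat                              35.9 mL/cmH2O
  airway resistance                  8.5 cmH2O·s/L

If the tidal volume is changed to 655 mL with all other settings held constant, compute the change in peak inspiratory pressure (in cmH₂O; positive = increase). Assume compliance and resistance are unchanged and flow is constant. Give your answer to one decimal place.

PIP = Vt/C + R·V̇ + PEEP (constant-flow equation of motion).
Only the elastic term changes: ΔPIP = ΔVt / C = (655 − 345) / 35.9 = 8.635 cmH2O.

8.6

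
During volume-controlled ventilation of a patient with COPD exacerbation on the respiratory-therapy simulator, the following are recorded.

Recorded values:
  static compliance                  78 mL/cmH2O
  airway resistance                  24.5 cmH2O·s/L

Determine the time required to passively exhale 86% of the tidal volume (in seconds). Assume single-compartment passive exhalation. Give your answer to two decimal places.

τ = R × C = 24.5 × 78 mL/cmH2O = 24.5 × 0.078 L/cmH2O = 1.911 s.
Exhaled fraction f = 1 − e^(−t/τ) → t = −τ·ln(1 − f) = −1.911·ln(0.14) = 3.757 s.

3.76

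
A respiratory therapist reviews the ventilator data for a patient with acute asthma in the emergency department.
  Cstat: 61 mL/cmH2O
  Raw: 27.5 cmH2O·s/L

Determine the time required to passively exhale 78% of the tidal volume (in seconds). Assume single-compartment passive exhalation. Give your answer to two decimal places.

2.54

τ = R × C = 27.5 × 61 mL/cmH2O = 27.5 × 0.061 L/cmH2O = 1.678 s.
Exhaled fraction f = 1 − e^(−t/τ) → t = −τ·ln(1 − f) = −1.678·ln(0.22) = 2.541 s.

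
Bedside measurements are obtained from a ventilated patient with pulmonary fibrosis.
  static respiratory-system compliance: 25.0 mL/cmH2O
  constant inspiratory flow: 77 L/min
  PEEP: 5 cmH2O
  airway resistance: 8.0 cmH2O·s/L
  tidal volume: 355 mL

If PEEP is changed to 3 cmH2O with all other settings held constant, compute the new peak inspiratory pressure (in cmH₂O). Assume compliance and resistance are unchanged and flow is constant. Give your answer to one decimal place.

27.5

Flow: 77 L/min ÷ 60 = 1.2833 L/s.
PIP = Vt/C + R·V̇ + PEEP (constant-flow equation of motion).
Only the baseline term changes: ΔPIP = ΔPEEP = 3 − 5 = -2.0 cmH2O.
Original PIP = 355/25.0 + 8.0×1.2833 + 5 = 29.466 cmH2O; new PIP = 29.466 + (-2.0) = 27.466 cmH2O.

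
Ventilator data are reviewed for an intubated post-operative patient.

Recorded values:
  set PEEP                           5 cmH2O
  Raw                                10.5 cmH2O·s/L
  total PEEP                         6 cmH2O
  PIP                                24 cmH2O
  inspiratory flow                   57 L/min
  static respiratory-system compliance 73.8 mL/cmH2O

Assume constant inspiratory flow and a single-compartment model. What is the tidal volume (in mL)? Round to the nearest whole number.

Flow: 57 L/min ÷ 60 = 0.95 L/s.
Total PEEP = 6 cmH2O (set 5 + intrinsic 1); this is the baseline alveolar pressure.
Equation of motion (constant flow): PIP = Vt/C + R·V̇ + PEEP.
Vt/C = PIP − R·V̇ − PEEP = 24 − 9.975 − 6 = 8.025 cmH2O.
Vt = C × 8.025 = 73.8 × 8.025 = 592.25 mL.

592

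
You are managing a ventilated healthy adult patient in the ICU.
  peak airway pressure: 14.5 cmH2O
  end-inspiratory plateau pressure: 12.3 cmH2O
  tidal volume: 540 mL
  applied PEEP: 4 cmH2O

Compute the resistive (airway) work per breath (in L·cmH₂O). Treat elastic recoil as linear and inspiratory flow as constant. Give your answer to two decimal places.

With constant inspiratory flow the resistive pressure is constant at PIP − Pplat = 14.5 − 12.3 = 2.2 cmH2O, so resistive work = 2.2 × 0.540 = 1.188 L·cmH2O.

1.19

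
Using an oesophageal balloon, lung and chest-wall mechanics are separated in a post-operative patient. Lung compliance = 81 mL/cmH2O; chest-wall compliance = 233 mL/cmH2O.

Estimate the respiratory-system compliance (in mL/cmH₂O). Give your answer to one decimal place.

Lung and chest wall are elastances in series: 1/Crs = 1/CL + 1/Ccw.
1/Crs = 1/81 + 1/233 = 0.01664.
Crs = 60.096 mL/cmH2O.

60.1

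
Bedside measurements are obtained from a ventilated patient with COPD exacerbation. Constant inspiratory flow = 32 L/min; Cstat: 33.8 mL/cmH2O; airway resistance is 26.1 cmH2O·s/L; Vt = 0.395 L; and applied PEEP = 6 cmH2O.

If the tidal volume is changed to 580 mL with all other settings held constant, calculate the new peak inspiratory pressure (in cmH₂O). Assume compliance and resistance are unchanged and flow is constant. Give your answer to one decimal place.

37.1

Flow: 32 L/min ÷ 60 = 0.5333 L/s.
PIP = Vt/C + R·V̇ + PEEP (constant-flow equation of motion).
Only the elastic term changes: ΔPIP = ΔVt / C = (580 − 395) / 33.8 = 5.473 cmH2O.
Original PIP = 395/33.8 + 26.1×0.5333 + 6 = 31.606 cmH2O; new PIP = 31.606 + (5.473) = 37.079 cmH2O.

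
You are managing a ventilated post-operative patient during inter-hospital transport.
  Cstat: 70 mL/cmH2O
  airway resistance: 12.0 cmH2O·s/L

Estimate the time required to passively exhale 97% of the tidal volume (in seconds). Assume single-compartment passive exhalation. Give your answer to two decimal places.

2.95

τ = R × C = 12.0 × 70 mL/cmH2O = 12.0 × 0.070 L/cmH2O = 0.84 s.
Exhaled fraction f = 1 − e^(−t/τ) → t = −τ·ln(1 − f) = −0.84·ln(0.03) = 2.946 s.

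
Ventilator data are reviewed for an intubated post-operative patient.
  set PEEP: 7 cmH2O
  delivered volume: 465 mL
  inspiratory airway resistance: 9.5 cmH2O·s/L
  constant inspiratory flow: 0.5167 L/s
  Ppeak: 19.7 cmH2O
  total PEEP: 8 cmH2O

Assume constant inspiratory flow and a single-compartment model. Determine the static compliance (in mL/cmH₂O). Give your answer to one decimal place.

68.5

Total PEEP = 8 cmH2O (set 7 + intrinsic 1); this is the baseline alveolar pressure.
Equation of motion (constant flow): PIP = Vt/C + R·V̇ + PEEP.
Vt/C = PIP − R·V̇ − PEEP = 19.7 − 9.5×0.5167 − 8 = 19.7 − 4.909 − 8 = 6.791 cmH2O.
C = Vt / 6.791 = 465 / 6.791 = 68.473 mL/cmH2O.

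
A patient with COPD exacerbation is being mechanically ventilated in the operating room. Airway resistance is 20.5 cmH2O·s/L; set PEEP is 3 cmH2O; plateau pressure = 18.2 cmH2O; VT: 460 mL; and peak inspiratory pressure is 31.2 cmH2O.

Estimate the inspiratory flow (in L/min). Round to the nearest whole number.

flow = (PIP − Pplat) / Raw = (31.2 − 18.2) / 20.5 = 0.6341 L/s × 60 = 38.046 L/min.

38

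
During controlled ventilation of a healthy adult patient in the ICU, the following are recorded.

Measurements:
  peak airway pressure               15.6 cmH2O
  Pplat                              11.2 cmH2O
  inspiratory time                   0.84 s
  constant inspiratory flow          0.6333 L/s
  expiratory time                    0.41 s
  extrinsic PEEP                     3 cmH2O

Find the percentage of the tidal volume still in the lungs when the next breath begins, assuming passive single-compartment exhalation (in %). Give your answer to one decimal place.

Vt = flow × Ti = 0.6333 L/s × 0.84 s × 1000 mL/L = 531.97 mL.
R = (PIP − Pplat)/V̇ = (15.6 − 11.2) / 0.6333 = 4.4/0.6333 = 6.948 cmH2O·s/L.
C = Vt/(Pplat − PEEP) = 531.97 / (11.2 − 3) = 531.97/8.2 = 64.874 mL/cmH2O.
τ = R × C = 6.948 × 0.06487 L/cmH2O = 0.4507 s.
Fraction remaining at end-expiration = e^(−Te/τ) = e^(−0.41/0.4507) = 0.4026 → 40.26%.

40.3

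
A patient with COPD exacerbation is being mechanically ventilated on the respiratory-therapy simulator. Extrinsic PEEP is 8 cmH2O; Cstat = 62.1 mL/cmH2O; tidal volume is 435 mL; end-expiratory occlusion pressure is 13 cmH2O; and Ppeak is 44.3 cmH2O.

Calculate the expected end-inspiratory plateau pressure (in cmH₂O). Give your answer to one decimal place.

End-expiratory occlusion gives total PEEP = 13 cmH2O (intrinsic PEEP = 13 − 8 = 5). Use total PEEP for the elastic gradient.
Pplat = PEEPtotal + Vt / Cstat = 13 + 435 / 62.1 = 13 + 7.005 = 20.005 cmH2O.

20.0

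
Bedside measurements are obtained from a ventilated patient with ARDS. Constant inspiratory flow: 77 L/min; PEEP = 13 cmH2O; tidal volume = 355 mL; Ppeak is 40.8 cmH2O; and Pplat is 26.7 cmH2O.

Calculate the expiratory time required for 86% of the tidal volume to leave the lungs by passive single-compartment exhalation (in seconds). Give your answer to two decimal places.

Flow: 77 L/min ÷ 60 = 1.2833 L/s.
R = (PIP − Pplat)/V̇ = (40.8 − 26.7) / 1.2833 = 14.1/1.2833 = 10.987 cmH2O·s/L.
C = Vt/(Pplat − PEEP) = 355.0 / (26.7 − 13) = 355.0/13.7 = 25.912 mL/cmH2O.
τ = R × C = 10.987 × 0.02591 L/cmH2O = 0.2847 s.
t = −τ·ln(1 − 0.86) = −0.2847·ln(0.14) = 0.5598 s.

0.56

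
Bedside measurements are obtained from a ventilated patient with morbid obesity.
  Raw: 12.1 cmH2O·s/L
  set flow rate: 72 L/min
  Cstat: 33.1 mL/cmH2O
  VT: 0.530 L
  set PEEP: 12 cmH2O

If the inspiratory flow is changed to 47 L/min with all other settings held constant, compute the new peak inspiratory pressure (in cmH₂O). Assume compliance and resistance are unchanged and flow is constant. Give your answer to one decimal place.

37.5

Flow: 72 L/min ÷ 60 = 1.2 L/s.
New flow: 47 L/min ÷ 60 = 0.7833 L/s.
PIP = Vt/C + R·V̇ + PEEP (constant-flow equation of motion).
Only the resistive term changes: ΔPIP = R × ΔV̇ = 12.1 × (0.7833 − 1.2) = 12.1 × -0.4167 = -5.042 cmH2O.
Original PIP = 530/33.1 + 12.1×1.2 + 12 = 42.532 cmH2O; new PIP = 42.532 + (-5.042) = 37.49 cmH2O.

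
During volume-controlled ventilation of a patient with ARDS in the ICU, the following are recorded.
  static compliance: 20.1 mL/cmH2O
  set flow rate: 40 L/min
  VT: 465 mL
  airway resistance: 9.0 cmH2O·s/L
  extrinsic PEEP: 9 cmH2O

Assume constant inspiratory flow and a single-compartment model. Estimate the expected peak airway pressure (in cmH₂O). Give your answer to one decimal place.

Flow: 40 L/min ÷ 60 = 0.6667 L/s.
Equation of motion (constant flow): PIP = Vt/C + R·V̇ + PEEP.
PIP = 465/20.1 + 9.0×0.6667 + 9 = 23.134 + 6.0 + 9 = 38.134 cmH2O.

38.1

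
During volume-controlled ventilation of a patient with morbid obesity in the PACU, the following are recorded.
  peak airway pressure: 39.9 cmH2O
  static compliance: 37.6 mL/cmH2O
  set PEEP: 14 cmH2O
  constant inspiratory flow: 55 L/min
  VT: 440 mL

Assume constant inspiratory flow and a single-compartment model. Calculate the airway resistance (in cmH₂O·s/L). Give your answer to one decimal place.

15.5

Flow: 55 L/min ÷ 60 = 0.9167 L/s.
Equation of motion (constant flow): PIP = Vt/C + R·V̇ + PEEP.
R·V̇ = PIP − Vt/C − PEEP = 39.9 − 440/37.6 − 14 = 39.9 − 11.702 − 14 = 14.198 cmH2O.
R = 14.198 / 0.9167 = 15.488 cmH2O·s/L.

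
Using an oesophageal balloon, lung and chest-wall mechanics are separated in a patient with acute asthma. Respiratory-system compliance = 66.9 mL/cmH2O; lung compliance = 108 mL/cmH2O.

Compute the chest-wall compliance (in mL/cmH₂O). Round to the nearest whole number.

176

1/Ccw = 1/Crs − 1/CL.
1/Ccw = 1/66.9 − 1/108 = 0.005688.
Ccw = 175.81 mL/cmH2O.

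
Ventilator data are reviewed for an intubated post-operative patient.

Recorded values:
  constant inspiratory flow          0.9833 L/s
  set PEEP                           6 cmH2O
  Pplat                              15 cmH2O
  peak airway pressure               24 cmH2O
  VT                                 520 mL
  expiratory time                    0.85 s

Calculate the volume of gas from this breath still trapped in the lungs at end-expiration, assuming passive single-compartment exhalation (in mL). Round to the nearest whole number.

104

R = (PIP − Pplat)/V̇ = (24 − 15) / 0.9833 = 9.0/0.9833 = 9.153 cmH2O·s/L.
C = Vt/(Pplat − PEEP) = 520.0 / (15 − 6) = 520.0/9.0 = 57.778 mL/cmH2O.
τ = R × C = 9.153 × 0.05778 L/cmH2O = 0.5289 s.
Fraction remaining = e^(−Te/τ) = e^(−0.85/0.5289) = 0.2005.
Trapped volume = 520.0 × 0.2005 = 104.26 mL.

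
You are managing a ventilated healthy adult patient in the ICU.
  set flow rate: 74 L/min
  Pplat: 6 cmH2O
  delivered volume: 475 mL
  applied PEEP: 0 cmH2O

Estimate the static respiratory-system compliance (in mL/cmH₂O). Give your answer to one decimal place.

Cstat = Vt / (Pplat − PEEP) = 475 / (6 − 0) = 475 / 6.0 = 79.167 mL/cmH2O.

79.2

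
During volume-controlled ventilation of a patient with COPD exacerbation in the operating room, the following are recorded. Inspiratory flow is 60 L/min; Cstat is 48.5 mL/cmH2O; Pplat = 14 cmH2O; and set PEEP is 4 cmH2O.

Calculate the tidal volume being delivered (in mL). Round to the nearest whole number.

485

Vt = Cstat × (Pplat − PEEP) = 48.5 × (14 − 4) = 48.5 × 10.0 = 485.0 mL.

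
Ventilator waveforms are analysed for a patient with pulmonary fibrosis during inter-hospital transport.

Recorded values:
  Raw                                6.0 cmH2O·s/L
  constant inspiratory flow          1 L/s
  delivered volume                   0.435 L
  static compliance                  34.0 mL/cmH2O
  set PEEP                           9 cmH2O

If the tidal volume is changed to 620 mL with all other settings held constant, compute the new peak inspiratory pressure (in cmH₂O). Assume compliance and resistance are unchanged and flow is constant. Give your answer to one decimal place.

33.2

PIP = Vt/C + R·V̇ + PEEP (constant-flow equation of motion).
Only the elastic term changes: ΔPIP = ΔVt / C = (620 − 435) / 34.0 = 5.441 cmH2O.
Original PIP = 435/34.0 + 6.0×1 + 9 = 27.794 cmH2O; new PIP = 27.794 + (5.441) = 33.235 cmH2O.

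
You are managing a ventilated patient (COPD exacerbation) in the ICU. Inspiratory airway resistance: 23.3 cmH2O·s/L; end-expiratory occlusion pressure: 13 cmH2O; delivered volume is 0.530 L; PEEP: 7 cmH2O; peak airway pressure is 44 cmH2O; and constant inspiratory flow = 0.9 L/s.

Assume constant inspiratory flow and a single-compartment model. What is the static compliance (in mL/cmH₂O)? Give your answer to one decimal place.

52.8

Total PEEP = 13 cmH2O (set 7 + intrinsic 6); this is the baseline alveolar pressure.
Equation of motion (constant flow): PIP = Vt/C + R·V̇ + PEEP.
Vt/C = PIP − R·V̇ − PEEP = 44 − 23.3×0.9 − 13 = 44 − 20.97 − 13 = 10.03 cmH2O.
C = Vt / 10.03 = 530 / 10.03 = 52.841 mL/cmH2O.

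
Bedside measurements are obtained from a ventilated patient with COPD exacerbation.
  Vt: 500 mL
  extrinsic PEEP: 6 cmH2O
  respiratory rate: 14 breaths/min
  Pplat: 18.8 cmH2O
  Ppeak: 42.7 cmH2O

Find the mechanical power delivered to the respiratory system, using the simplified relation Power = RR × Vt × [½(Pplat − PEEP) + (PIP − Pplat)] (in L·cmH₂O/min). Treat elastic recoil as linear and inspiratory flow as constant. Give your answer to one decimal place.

Per-breath work = Vt × [½(Pplat−PEEP) + (PIP−Pplat)] = 0.500 × [0.5×12.8 + 23.9] = 0.500 × 30.3 = 15.15 L·cmH2O.
Power = 14 × 15.15 = 212.1 L·cmH2O/min.

212.1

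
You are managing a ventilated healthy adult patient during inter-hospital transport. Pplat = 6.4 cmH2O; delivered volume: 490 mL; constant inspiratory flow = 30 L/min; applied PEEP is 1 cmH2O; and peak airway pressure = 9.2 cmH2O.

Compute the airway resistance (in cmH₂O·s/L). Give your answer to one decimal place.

Flow: 30 L/min ÷ 60 = 0.5 L/s.
Raw = (PIP − Pplat) / flow = (9.2 − 6.4) / 0.5 = 2.8 / 0.5 = 5.6 cmH2O·s/L.

5.6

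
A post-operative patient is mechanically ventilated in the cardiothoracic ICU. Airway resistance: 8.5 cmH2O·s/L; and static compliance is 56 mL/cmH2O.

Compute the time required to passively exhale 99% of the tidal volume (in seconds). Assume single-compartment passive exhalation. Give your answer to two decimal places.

τ = R × C = 8.5 × 56 mL/cmH2O = 8.5 × 0.056 L/cmH2O = 0.476 s.
Exhaled fraction f = 1 − e^(−t/τ) → t = −τ·ln(1 − f) = −0.476·ln(0.01) = 2.192 s.

2.19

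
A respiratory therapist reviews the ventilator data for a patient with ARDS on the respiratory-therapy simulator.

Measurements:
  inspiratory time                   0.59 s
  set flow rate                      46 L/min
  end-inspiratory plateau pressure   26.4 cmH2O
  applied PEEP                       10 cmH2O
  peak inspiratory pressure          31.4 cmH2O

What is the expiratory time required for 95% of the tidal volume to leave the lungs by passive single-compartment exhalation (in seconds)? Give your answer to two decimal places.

Flow: 46 L/min ÷ 60 = 0.7667 L/s.
Vt = flow × Ti = 0.7667 L/s × 0.59 s × 1000 mL/L = 452.35 mL.
R = (PIP − Pplat)/V̇ = (31.4 − 26.4) / 0.7667 = 5.0/0.7667 = 6.521 cmH2O·s/L.
C = Vt/(Pplat − PEEP) = 452.35 / (26.4 − 10) = 452.35/16.4 = 27.582 mL/cmH2O.
τ = R × C = 6.521 × 0.02758 L/cmH2O = 0.1798 s.
t = −τ·ln(1 − 0.95) = −0.1798·ln(0.05) = 0.5386 s.

0.54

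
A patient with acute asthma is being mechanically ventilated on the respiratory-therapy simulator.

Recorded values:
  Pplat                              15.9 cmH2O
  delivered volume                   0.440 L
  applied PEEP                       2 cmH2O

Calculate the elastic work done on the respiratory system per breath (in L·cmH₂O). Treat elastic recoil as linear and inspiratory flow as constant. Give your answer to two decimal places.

3.06

Elastic work ≈ ½ × (Pplat − PEEP) × Vt = 0.5 × (15.9 − 2) × 0.440 L = 0.5 × 13.9 × 0.440 = 3.058 L·cmH2O.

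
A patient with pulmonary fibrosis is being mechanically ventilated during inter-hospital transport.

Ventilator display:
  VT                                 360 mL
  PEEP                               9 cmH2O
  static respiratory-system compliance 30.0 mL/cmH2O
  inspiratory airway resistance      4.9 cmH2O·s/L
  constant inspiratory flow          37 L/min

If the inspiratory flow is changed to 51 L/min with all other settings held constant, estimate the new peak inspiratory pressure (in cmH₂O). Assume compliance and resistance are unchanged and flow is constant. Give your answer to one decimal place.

Flow: 37 L/min ÷ 60 = 0.6167 L/s.
New flow: 51 L/min ÷ 60 = 0.85 L/s.
PIP = Vt/C + R·V̇ + PEEP (constant-flow equation of motion).
Only the resistive term changes: ΔPIP = R × ΔV̇ = 4.9 × (0.85 − 0.6167) = 4.9 × 0.2333 = 1.143 cmH2O.
Original PIP = 360/30.0 + 4.9×0.6167 + 9 = 24.022 cmH2O; new PIP = 24.022 + (1.143) = 25.165 cmH2O.

25.2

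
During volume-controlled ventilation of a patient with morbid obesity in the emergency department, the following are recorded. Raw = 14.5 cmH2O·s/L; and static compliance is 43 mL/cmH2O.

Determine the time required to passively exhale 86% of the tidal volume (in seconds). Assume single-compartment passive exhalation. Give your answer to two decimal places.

τ = R × C = 14.5 × 43 mL/cmH2O = 14.5 × 0.043 L/cmH2O = 0.6235 s.
Exhaled fraction f = 1 − e^(−t/τ) → t = −τ·ln(1 − f) = −0.6235·ln(0.14) = 1.226 s.

1.23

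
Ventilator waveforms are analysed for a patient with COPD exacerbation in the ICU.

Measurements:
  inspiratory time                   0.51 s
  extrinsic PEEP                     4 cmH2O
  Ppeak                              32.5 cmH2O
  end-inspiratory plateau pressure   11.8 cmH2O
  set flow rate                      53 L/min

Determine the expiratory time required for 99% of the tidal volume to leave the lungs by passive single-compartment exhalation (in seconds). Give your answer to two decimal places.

Flow: 53 L/min ÷ 60 = 0.8833 L/s.
Vt = flow × Ti = 0.8833 L/s × 0.51 s × 1000 mL/L = 450.48 mL.
R = (PIP − Pplat)/V̇ = (32.5 − 11.8) / 0.8833 = 20.7/0.8833 = 23.435 cmH2O·s/L.
C = Vt/(Pplat − PEEP) = 450.48 / (11.8 − 4) = 450.48/7.8 = 57.754 mL/cmH2O.
τ = R × C = 23.435 × 0.05775 L/cmH2O = 1.353 s.
t = −τ·ln(1 − 0.99) = −1.353·ln(0.01) = 6.231 s.

6.23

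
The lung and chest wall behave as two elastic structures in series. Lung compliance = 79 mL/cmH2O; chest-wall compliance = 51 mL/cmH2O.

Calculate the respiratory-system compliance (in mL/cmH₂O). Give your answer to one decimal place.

31.0

Lung and chest wall are elastances in series: 1/Crs = 1/CL + 1/Ccw.
1/Crs = 1/79 + 1/51 = 0.03227.
Crs = 30.989 mL/cmH2O.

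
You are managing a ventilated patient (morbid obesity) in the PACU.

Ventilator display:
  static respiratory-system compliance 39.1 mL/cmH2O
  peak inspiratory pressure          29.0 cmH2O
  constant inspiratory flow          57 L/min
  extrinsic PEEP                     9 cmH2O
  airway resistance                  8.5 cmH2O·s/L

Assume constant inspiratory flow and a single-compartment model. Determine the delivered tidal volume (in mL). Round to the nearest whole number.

466

Flow: 57 L/min ÷ 60 = 0.95 L/s.
Equation of motion (constant flow): PIP = Vt/C + R·V̇ + PEEP.
Vt/C = PIP − R·V̇ − PEEP = 29.0 − 8.075 − 9 = 11.925 cmH2O.
Vt = C × 11.925 = 39.1 × 11.925 = 466.27 mL.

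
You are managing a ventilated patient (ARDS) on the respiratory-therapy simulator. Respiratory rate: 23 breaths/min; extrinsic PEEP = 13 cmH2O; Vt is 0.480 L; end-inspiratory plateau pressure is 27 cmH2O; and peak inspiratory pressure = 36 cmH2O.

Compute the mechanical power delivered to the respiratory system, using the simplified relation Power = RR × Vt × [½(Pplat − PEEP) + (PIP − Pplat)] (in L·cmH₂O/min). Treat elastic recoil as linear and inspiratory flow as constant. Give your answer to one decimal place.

Per-breath work = Vt × [½(Pplat−PEEP) + (PIP−Pplat)] = 0.480 × [0.5×14.0 + 9.0] = 0.480 × 16.0 = 7.68 L·cmH2O.
Power = 23 × 7.68 = 176.64 L·cmH2O/min.

176.6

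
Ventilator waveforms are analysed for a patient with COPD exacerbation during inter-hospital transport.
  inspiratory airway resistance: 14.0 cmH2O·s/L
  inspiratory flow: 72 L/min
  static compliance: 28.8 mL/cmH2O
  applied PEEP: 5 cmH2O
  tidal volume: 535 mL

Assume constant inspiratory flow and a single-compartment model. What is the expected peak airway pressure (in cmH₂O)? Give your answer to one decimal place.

40.4

Flow: 72 L/min ÷ 60 = 1.2 L/s.
Equation of motion (constant flow): PIP = Vt/C + R·V̇ + PEEP.
PIP = 535/28.8 + 14.0×1.2 + 5 = 18.576 + 16.8 + 5 = 40.376 cmH2O.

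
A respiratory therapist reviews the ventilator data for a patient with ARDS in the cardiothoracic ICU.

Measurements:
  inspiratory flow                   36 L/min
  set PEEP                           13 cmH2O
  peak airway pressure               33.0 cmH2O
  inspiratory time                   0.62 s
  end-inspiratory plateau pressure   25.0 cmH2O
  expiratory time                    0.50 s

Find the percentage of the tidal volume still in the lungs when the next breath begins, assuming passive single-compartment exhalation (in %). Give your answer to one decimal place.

Flow: 36 L/min ÷ 60 = 0.6 L/s.
Vt = flow × Ti = 0.6 L/s × 0.62 s × 1000 mL/L = 372.0 mL.
R = (PIP − Pplat)/V̇ = (33.0 − 25.0) / 0.6 = 8.0/0.6 = 13.333 cmH2O·s/L.
C = Vt/(Pplat − PEEP) = 372.0 / (25.0 − 13) = 372.0/12.0 = 31.0 mL/cmH2O.
τ = R × C = 13.333 × 0.031 L/cmH2O = 0.4133 s.
Fraction remaining at end-expiration = e^(−Te/τ) = e^(−0.50/0.4133) = 0.2983 → 29.83%.

29.8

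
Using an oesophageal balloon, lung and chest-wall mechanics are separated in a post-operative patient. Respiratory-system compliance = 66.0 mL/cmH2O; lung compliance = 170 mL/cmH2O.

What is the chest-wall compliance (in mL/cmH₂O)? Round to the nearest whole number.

1/Ccw = 1/Crs − 1/CL.
1/Ccw = 1/66.0 − 1/170 = 0.009269.
Ccw = 107.89 mL/cmH2O.

108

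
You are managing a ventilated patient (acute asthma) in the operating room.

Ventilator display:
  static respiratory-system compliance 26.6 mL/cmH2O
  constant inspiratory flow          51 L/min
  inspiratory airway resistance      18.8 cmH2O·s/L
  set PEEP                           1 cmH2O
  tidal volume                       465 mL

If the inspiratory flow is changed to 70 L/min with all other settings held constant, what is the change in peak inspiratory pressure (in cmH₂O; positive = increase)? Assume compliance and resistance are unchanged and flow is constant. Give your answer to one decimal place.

6.0

Flow: 51 L/min ÷ 60 = 0.85 L/s.
New flow: 70 L/min ÷ 60 = 1.1667 L/s.
PIP = Vt/C + R·V̇ + PEEP (constant-flow equation of motion).
Only the resistive term changes: ΔPIP = R × ΔV̇ = 18.8 × (1.1667 − 0.85) = 18.8 × 0.3167 = 5.954 cmH2O.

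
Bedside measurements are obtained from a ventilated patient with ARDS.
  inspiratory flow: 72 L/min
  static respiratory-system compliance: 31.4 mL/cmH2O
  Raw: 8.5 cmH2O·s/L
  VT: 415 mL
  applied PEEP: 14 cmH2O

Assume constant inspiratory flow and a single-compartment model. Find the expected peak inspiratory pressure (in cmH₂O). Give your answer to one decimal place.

37.4

Flow: 72 L/min ÷ 60 = 1.2 L/s.
Equation of motion (constant flow): PIP = Vt/C + R·V̇ + PEEP.
PIP = 415/31.4 + 8.5×1.2 + 14 = 13.217 + 10.2 + 14 = 37.417 cmH2O.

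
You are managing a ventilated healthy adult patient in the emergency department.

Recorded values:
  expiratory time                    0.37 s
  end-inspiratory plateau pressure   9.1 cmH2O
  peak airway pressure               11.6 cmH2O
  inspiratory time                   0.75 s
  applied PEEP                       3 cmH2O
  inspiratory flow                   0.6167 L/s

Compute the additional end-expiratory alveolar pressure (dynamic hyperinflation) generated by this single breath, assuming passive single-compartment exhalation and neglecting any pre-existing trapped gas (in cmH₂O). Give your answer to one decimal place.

1.8

Vt = flow × Ti = 0.6167 L/s × 0.75 s × 1000 mL/L = 462.53 mL.
R = (PIP − Pplat)/V̇ = (11.6 − 9.1) / 0.6167 = 2.5/0.6167 = 4.054 cmH2O·s/L.
C = Vt/(Pplat − PEEP) = 462.53 / (9.1 − 3) = 462.53/6.1 = 75.825 mL/cmH2O.
τ = R × C = 4.054 × 0.07583 L/cmH2O = 0.3074 s.
Fraction remaining = e^(−Te/τ) = e^(−0.37/0.3074) = 0.3001; trapped volume = 462.53 × 0.3001 = 138.81 mL.
Additional alveolar pressure from trapping ≈ V_trapped / C = 138.81 / 75.825 = 1.831 cmH2O.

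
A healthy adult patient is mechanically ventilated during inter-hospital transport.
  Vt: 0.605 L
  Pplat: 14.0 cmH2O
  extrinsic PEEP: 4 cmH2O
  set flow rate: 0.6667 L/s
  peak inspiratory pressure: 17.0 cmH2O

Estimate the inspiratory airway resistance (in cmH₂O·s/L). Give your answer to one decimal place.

4.5

Raw = (PIP − Pplat) / flow = (17.0 − 14.0) / 0.6667 = 3.0 / 0.6667 = 4.5 cmH2O·s/L.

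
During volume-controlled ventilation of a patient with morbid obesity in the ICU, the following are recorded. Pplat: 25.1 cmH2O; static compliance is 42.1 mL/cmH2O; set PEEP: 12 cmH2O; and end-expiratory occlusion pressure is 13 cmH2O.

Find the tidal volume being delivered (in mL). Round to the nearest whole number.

509

End-expiratory occlusion gives total PEEP = 13 cmH2O (intrinsic PEEP = 13 − 12 = 1). Use total PEEP for the elastic gradient.
Vt = Cstat × (Pplat − PEEPtotal) = 42.1 × (25.1 − 13) = 42.1 × 12.1 = 509.41 mL.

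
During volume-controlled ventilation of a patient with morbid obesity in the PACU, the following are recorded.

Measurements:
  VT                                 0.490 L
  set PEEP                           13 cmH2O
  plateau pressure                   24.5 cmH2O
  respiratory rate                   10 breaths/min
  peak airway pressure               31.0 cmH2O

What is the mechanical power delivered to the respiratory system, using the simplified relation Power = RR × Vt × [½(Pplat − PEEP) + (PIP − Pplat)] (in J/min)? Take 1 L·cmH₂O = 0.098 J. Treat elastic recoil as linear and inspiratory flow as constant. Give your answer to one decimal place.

Per-breath work = Vt × [½(Pplat−PEEP) + (PIP−Pplat)] = 0.490 × [0.5×11.5 + 6.5] = 0.490 × 12.25 = 6.003 L·cmH2O.
Power = 10 × 6.003 = 60.03 L·cmH2O/min.
× 0.098 J/(L·cmH2O) → 5.883 J/min.

5.9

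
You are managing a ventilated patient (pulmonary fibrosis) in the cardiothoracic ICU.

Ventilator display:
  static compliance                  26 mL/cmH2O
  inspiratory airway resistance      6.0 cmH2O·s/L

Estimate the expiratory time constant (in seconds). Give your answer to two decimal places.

0.16

τ = R × C = 6.0 × 26 mL/cmH2O = 6.0 × 0.026 L/cmH2O = 0.156 s.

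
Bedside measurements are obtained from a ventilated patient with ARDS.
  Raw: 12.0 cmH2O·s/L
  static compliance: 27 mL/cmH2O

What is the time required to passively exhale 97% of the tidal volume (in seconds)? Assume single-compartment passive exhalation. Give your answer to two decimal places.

1.14

τ = R × C = 12.0 × 27 mL/cmH2O = 12.0 × 0.027 L/cmH2O = 0.324 s.
Exhaled fraction f = 1 − e^(−t/τ) → t = −τ·ln(1 − f) = −0.324·ln(0.03) = 1.136 s.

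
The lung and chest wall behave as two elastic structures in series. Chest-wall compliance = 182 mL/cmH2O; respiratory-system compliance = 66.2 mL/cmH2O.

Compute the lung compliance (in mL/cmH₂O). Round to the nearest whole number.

104

1/CL = 1/Crs − 1/Ccw.
1/CL = 1/66.2 − 1/182 = 0.009611.
CL = 104.05 mL/cmH2O.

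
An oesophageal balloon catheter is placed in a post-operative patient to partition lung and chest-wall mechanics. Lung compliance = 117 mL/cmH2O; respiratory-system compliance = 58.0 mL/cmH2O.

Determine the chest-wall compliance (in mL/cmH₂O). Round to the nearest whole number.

1/Ccw = 1/Crs − 1/CL.
1/Ccw = 1/58.0 − 1/117 = 0.008694.
Ccw = 115.02 mL/cmH2O.

115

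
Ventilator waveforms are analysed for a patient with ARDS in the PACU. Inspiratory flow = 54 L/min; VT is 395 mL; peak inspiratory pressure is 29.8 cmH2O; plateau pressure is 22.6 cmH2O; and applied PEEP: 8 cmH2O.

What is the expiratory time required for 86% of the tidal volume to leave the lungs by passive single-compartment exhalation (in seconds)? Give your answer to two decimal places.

0.43

Flow: 54 L/min ÷ 60 = 0.9 L/s.
R = (PIP − Pplat)/V̇ = (29.8 − 22.6) / 0.9 = 7.2/0.9 = 8.0 cmH2O·s/L.
C = Vt/(Pplat − PEEP) = 395.0 / (22.6 − 8) = 395.0/14.6 = 27.055 mL/cmH2O.
τ = R × C = 8.0 × 0.02706 L/cmH2O = 0.2165 s.
t = −τ·ln(1 − 0.86) = −0.2165·ln(0.14) = 0.4257 s.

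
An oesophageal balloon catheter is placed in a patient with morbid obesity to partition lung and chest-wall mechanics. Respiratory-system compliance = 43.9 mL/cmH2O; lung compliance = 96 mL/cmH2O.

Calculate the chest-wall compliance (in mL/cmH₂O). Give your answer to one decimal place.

80.9

1/Ccw = 1/Crs − 1/CL.
1/Ccw = 1/43.9 − 1/96 = 0.01236.
Ccw = 80.906 mL/cmH2O.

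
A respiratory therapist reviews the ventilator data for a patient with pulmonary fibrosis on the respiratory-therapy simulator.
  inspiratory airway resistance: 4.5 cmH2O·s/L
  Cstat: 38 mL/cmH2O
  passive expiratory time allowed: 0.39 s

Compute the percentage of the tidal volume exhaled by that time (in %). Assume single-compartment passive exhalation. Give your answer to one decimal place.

τ = R × C = 4.5 × 38 mL/cmH2O = 4.5 × 0.038 L/cmH2O = 0.171 s.
Passive exhalation: V(t)/V₀ = e^(−t/τ) = e^(−0.39/0.171) = 0.1022.
Fraction exhaled = 1 − 0.1022 = 0.8978 → 89.78%.

89.8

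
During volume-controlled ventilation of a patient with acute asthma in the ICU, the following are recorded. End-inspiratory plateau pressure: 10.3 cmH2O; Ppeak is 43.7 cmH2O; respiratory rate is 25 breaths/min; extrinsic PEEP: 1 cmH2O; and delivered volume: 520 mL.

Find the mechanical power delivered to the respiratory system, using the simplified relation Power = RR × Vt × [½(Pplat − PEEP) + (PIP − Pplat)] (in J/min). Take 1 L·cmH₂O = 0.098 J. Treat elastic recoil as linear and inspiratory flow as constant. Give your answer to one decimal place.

Per-breath work = Vt × [½(Pplat−PEEP) + (PIP−Pplat)] = 0.520 × [0.5×9.3 + 33.4] = 0.520 × 38.05 = 19.786 L·cmH2O.
Power = 25 × 19.786 = 494.65 L·cmH2O/min.
× 0.098 J/(L·cmH2O) → 48.476 J/min.

48.5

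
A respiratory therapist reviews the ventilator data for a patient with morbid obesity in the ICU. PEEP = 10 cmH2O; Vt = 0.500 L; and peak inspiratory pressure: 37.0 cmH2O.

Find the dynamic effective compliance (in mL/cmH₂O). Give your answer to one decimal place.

18.5

Dynamic compliance = Vt / (PIP − PEEP) = 500 / (37.0 − 10) = 500 / 27.0 = 18.519 mL/cmH2O.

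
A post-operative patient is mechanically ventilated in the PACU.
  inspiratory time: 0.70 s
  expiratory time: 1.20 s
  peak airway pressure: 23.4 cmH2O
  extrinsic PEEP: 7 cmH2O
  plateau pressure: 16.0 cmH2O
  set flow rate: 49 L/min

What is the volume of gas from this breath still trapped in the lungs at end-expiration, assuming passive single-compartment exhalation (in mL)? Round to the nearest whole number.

71

Flow: 49 L/min ÷ 60 = 0.8167 L/s.
Vt = flow × Ti = 0.8167 L/s × 0.70 s × 1000 mL/L = 571.69 mL.
R = (PIP − Pplat)/V̇ = (23.4 − 16.0) / 0.8167 = 7.4/0.8167 = 9.061 cmH2O·s/L.
C = Vt/(Pplat − PEEP) = 571.69 / (16.0 − 7) = 571.69/9.0 = 63.521 mL/cmH2O.
τ = R × C = 9.061 × 0.06352 L/cmH2O = 0.5756 s.
Fraction remaining = e^(−Te/τ) = e^(−1.20/0.5756) = 0.1243.
Trapped volume = 571.69 × 0.1243 = 71.061 mL.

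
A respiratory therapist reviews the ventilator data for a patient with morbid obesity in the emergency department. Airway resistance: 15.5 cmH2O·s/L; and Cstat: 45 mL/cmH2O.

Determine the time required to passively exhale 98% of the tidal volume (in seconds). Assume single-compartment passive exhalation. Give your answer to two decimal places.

2.73

τ = R × C = 15.5 × 45 mL/cmH2O = 15.5 × 0.045 L/cmH2O = 0.6975 s.
Exhaled fraction f = 1 − e^(−t/τ) → t = −τ·ln(1 − f) = −0.6975·ln(0.02) = 2.729 s.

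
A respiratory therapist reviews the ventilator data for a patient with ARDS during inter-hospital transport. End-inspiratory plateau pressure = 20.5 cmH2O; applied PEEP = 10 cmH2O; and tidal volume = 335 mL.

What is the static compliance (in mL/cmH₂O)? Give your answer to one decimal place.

Cstat = Vt / (Pplat − PEEP) = 335 / (20.5 − 10) = 335 / 10.5 = 31.905 mL/cmH2O.

31.9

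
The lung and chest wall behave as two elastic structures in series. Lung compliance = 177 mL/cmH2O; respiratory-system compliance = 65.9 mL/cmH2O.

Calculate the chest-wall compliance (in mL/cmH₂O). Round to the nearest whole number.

105

1/Ccw = 1/Crs − 1/CL.
1/Ccw = 1/65.9 − 1/177 = 0.009525.
Ccw = 104.99 mL/cmH2O.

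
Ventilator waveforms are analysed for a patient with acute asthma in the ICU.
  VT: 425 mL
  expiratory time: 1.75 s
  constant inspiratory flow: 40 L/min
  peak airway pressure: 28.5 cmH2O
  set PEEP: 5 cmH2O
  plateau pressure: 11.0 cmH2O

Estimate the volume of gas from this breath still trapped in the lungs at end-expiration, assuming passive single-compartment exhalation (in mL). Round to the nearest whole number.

Flow: 40 L/min ÷ 60 = 0.6667 L/s.
R = (PIP − Pplat)/V̇ = (28.5 − 11.0) / 0.6667 = 17.5/0.6667 = 26.249 cmH2O·s/L.
C = Vt/(Pplat − PEEP) = 425.0 / (11.0 − 5) = 425.0/6.0 = 70.833 mL/cmH2O.
τ = R × C = 26.249 × 0.07083 L/cmH2O = 1.859 s.
Fraction remaining = e^(−Te/τ) = e^(−1.75/1.859) = 0.3901.
Trapped volume = 425.0 × 0.3901 = 165.79 mL.

166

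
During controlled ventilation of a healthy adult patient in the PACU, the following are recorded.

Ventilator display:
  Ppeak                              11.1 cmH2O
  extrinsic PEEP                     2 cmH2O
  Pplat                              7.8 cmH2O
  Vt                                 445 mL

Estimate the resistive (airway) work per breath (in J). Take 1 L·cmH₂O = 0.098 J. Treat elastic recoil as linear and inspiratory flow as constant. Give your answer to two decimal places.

With constant inspiratory flow the resistive pressure is constant at PIP − Pplat = 11.1 − 7.8 = 3.3 cmH2O, so resistive work = 3.3 × 0.445 = 1.469 L·cmH2O.
× 0.098 J/(L·cmH2O) → 0.144 J.

0.14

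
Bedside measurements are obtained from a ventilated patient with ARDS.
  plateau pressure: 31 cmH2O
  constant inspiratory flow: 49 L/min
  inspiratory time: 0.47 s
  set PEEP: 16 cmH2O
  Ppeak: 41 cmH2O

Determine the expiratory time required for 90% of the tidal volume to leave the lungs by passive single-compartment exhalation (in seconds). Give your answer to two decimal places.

0.72

Flow: 49 L/min ÷ 60 = 0.8167 L/s.
Vt = flow × Ti = 0.8167 L/s × 0.47 s × 1000 mL/L = 383.85 mL.
R = (PIP − Pplat)/V̇ = (41 − 31) / 0.8167 = 10.0/0.8167 = 12.244 cmH2O·s/L.
C = Vt/(Pplat − PEEP) = 383.85 / (31 − 16) = 383.85/15.0 = 25.59 mL/cmH2O.
τ = R × C = 12.244 × 0.02559 L/cmH2O = 0.3133 s.
t = −τ·ln(1 − 0.90) = −0.3133·ln(0.1) = 0.7214 s.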